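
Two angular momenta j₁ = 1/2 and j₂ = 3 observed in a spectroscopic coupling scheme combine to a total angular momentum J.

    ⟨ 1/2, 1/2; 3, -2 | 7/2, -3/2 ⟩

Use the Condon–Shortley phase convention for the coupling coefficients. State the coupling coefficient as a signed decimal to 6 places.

j₁+j₂−J=0  J+j₁−j₂=1  J−j₁+j₂=6  j₁+j₂+J+1=8
(j₁±m₁, j₂±m₂, J±M) = (1,0,1,5,2,5)
P² = 28800/7
sum k=0..0:
  [0] +1/120 = 1/120
S = 1/120
C² = P²·S² = 2/7 ; C = +0.534522

+√(2/7) ≈ +0.534522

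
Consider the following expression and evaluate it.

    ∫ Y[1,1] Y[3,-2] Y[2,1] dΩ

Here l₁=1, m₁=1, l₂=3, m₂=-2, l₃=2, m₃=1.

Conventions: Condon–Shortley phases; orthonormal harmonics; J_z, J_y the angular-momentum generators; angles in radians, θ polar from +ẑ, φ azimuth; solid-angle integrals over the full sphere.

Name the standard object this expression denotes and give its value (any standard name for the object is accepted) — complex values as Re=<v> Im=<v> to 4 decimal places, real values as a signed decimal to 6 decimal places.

Gaunt coefficient, +0.261169

This is a Gaunt coefficient — the integral of a triple product of spherical harmonics over the sphere.
Rules hold: Σm=0, L=6 even, 2≤2≤4.
N = 3·7·5 = 105
Δ = 2!·0!·4!/7! = 1/105
Racah Σ t=1..1: t=1:−1/4 = -1/4
⇒ 3j(1 3 2; 0 0 0)² = 3/35, sgn -1
Racah Σ t=0..0: t=0:+1/12 = 1/12
⇒ 3j(1 3 2; 1 -2 1)² = 2/21, sgn -1
4πI² = N·(3j₀)²·(3jₘ)² = 6/7
I = +1·√(0.857143/4π) = 0.26116903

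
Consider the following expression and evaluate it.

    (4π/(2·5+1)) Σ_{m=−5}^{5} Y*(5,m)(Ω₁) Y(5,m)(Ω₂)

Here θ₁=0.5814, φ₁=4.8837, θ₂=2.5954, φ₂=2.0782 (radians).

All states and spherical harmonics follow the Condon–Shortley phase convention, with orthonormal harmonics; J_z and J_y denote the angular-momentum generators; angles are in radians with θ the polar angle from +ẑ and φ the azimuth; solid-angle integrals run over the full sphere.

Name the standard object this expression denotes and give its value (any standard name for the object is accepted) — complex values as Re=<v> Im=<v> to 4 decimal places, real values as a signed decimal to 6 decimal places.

Legendre polynomial (addition theorem), -0.765409

This sum is the spherical-harmonic addition theorem: it equals the Legendre polynomial P_l(cos γ) of the angle γ between the two directions.
Summing Y*_{l m}(θ₁,φ₁)·Y_{l m}(θ₂,φ₂) over m ∈ [−5, 5]; prefactor 4π/(2·5+1) = 1.142397:
  term(m=-5) = (0.000045, 0.000405)   from Y*(Ω₁)=(0.017521, -0.015189), Y(Ω₂)=(-0.009976, 0.014440)
  term(m=-4) = (-0.002287, 0.009928)   from Y*(Ω₁)=(0.086394, 0.070616), Y(Ω₂)=(0.040438, 0.081861)
  term(m=-3) = (-0.043636, 0.069212)   from Y*(Ω₁)=(-0.148897, 0.263751), Y(Ω₂)=(0.269822, 0.013120)
  term(m=-2) = (-0.170292, 0.135521)   from Y*(Ω₁)=(-0.440637, -0.157171), Y(Ω₂)=(0.245527, -0.395134)
  term(m=-1) = (-0.079901, 0.027913)   from Y*(Ω₁)=(0.043935, -0.253950), Y(Ω₂)=(-0.159574, -0.287027)
  term(m=+0) = (-0.077858, -0.000000)   from Y*(Ω₁)=(-0.308766, -0.000000), Y(Ω₂)=(0.252160, 0.000000)
  term(m=+1) = (-0.079901, -0.027913)   from Y*(Ω₁)=(-0.043935, -0.253950), Y(Ω₂)=(0.159574, -0.287027)
  term(m=+2) = (-0.170292, -0.135521)   from Y*(Ω₁)=(-0.440637, 0.157171), Y(Ω₂)=(0.245527, 0.395134)
  term(m=+3) = (-0.043636, -0.069212)   from Y*(Ω₁)=(0.148897, 0.263751), Y(Ω₂)=(-0.269822, 0.013120)
  term(m=+4) = (-0.002287, -0.009928)   from Y*(Ω₁)=(0.086394, -0.070616), Y(Ω₂)=(0.040438, -0.081861)
  term(m=+5) = (0.000045, -0.000405)   from Y*(Ω₁)=(-0.017521, -0.015189), Y(Ω₂)=(0.009976, 0.014440)
Σ over m = (-0.670002, 0.000000); ×(4π/11) → (-0.765409, 0.000000). Real part: -0.765409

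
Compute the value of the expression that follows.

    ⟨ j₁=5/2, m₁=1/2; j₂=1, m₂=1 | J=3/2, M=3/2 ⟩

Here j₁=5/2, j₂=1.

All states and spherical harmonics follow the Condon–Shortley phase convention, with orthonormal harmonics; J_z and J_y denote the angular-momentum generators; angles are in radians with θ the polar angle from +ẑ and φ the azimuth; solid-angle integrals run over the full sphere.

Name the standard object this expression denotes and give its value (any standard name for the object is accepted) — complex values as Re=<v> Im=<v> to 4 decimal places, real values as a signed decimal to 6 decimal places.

This is a Clebsch–Gordan (vector-coupling) coefficient.
triangle: 2!*3!*0!/6! = 12/720
(j±m)!: 3!*2!*2!*0!*3!*0! = 144
prefactor² = (2J+1)*Δ*N² = 48/5
  k=2: +1/(2!*0!*0!*0!*3!*0!) = 1/12
Σ = 1/12  ⇒  CG² = 48/5*(1/12)² = 1/15
CG = +√(1/15) = +0.258199

Clebsch–Gordan coefficient, +√(1/15) ≈ +0.258199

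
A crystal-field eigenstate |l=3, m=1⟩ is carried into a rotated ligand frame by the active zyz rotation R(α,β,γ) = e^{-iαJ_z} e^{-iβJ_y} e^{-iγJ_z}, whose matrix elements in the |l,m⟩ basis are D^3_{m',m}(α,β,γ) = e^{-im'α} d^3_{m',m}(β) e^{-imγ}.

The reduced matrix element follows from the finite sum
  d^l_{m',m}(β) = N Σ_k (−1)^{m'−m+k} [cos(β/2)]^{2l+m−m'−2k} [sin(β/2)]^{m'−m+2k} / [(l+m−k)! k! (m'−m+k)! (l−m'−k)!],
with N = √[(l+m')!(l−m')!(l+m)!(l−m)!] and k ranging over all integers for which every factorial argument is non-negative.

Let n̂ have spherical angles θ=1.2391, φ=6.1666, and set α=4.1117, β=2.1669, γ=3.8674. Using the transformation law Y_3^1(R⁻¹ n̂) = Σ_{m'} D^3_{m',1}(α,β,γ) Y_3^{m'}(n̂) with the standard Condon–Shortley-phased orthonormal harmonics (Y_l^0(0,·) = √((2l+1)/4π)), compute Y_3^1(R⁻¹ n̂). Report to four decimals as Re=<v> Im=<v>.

Need the full column D^3_{m',1} for m'=−3..3 at α=4.1117, β=2.1669, γ=3.8674.
cos(β/2)=0.468283, sin(β/2)=0.883579
d^3_{-3,1}: single k=4 term ⇒ +0.517658;  D = -0.298125+0.423192i
d^3_{-2,1}: k∈[3..4] ⇒ +0.448013 -0.797507 = -0.349494;  D = +0.121936+0.327533i
d^3_{-1,1}: k∈[2..4] ⇒ +0.225255 -1.069270 +0.475851 = -0.368163;  D = -0.357231-0.089050i
d^3_{0,1}: k∈[1..3] ⇒ +0.068925 -0.736160 +0.873625 = +0.206390;  D = -0.154372+0.136989i
d^3_{1,1}: k∈[0..2] ⇒ +0.010545 -0.300340 +0.801952 = +0.512157;  D = -0.063913-0.508154i
d^3_{2,1}: k∈[0..1] ⇒ -0.062920 +0.448013 = +0.385093;  D = +0.342360+0.176313i
d^3_{3,1}: single k=0 term ⇒ +0.145402;  D = -0.127981+0.069011i
Y_3^{m'}(θ=1.2391,φ=6.1666) and Σ D·Y over m':
  (-0.2981+0.4232i)·(+0.3313+0.1208i)  (+0.1219+0.3275i)·(+0.2895+0.0687i)  (-0.3572-0.0891i)·(-0.1426-0.0167i)  (-0.1544+0.1370i)·(-0.3001+0.0000i)  (-0.0639-0.5082i)·(+0.1426-0.0167i)  (+0.3424+0.1763i)·(+0.2895-0.0687i)  (-0.1280+0.0690i)·(-0.3313+0.1208i)
Y_3^1(R⁻¹ n̂) = +0.086333+0.102705i

Re=0.0863 Im=0.1027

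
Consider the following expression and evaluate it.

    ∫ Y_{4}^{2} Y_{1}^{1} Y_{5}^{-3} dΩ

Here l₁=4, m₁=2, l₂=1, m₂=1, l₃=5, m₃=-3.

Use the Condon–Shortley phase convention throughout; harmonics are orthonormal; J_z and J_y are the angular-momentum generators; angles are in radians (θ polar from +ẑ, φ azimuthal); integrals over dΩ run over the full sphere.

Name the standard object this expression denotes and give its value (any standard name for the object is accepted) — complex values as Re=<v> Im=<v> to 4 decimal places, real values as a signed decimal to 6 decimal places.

This is a Gaunt coefficient — the integral of a triple product of spherical harmonics over the sphere.
Checks pass: Σm=0; 10 even; l₃=5∈[3,5].
(2·4+1)(2·1+1)(2·5+1) = 297
Δ: 0! 8! 2! / 11! → 1/495
sum: t=0:+1/576 = 1/576
3j²(4 1 5; 0 0 0) = Δ·Π!·Σ² = 5/99  (sign -1)
sum: t=0:+1/2880 = 1/2880
3j²(4 1 5; 2 1 -3) = Δ·Π!·Σ² = 28/495  (sign +1)
combine: 4πI² = 297·5/99·28/495 = 28/33
take √, sign -1: I = -0.25984664

Gaunt coefficient, -0.259847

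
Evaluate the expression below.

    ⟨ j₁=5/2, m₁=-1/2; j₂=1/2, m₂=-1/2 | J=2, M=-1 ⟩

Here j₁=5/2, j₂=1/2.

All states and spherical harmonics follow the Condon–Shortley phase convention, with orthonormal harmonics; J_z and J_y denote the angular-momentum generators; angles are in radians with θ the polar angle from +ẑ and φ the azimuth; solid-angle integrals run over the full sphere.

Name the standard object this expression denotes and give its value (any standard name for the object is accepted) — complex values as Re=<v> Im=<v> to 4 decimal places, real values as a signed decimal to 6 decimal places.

This is a Clebsch–Gordan (vector-coupling) coefficient.
√[5·1!4!0!/6! · 2!3!0!1!1!3!] = √(12)
  +(−1)^0/∏(0,1,3,0,1,0)! = 1/6  (running 1/6)
⟨..|..⟩ = √(12)·(1/6) = +0.577350

Clebsch–Gordan coefficient, +√(1/3) ≈ +0.577350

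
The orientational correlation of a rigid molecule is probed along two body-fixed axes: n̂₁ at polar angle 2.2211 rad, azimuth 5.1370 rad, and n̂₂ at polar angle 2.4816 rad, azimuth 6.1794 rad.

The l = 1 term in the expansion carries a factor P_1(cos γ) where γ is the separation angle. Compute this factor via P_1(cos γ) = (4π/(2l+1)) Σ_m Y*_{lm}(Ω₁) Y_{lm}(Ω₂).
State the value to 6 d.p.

0.724298

Addition theorem: P_1(cos γ) = (4π/3) Σ_m Y*_{lm}(Ω₁) Y_{lm}(Ω₂), m = −1…1:
  term(m=-1) = +0.029366-0.050304i   from Y*(Ω₁)=+0.113282-0.250560i, Y(Ω₂)=+0.210686+0.021945i
  term(m=+0) = +0.114182+0.000000i   from Y*(Ω₁)=-0.295814-0.000000i, Y(Ω₂)=-0.385994+0.000000i
  term(m=+1) = +0.029366+0.050304i   from Y*(Ω₁)=-0.113282-0.250560i, Y(Ω₂)=-0.210686+0.021945i
Σ over m = +0.172914+0.000000i; ×(4π/3) → +0.724298+0.000000i. Real part: 0.724298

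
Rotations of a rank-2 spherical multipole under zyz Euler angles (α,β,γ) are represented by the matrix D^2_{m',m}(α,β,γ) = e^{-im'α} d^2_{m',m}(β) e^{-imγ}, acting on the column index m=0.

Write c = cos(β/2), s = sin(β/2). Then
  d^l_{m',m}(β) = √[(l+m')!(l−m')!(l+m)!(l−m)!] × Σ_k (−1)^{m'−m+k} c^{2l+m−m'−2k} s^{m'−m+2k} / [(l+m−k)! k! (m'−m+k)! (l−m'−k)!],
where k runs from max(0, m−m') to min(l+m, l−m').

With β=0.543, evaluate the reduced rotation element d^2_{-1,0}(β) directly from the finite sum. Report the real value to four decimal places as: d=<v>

d=0.5418

d^2_{-1,0}(β=0.5430) via the finite sum:
With c≡cos(β/2)=0.963370 and s≡sin(β/2)=0.268177, N=[1·6·2·2]^{1/2}=4.898979
The bounds max(0,m−m')=1 and min(l+m,l−m')=2 give 2 terms
  k=1: (−1)^0·4.8990/(2)·0.9634^3·0.2682^1 = +0.587321
  k=2: (−1)^1·4.8990/(2)·0.9634^1·0.2682^3 = -0.045513
d^2_{-1,0}(0.5430) = +0.587321 -0.045513 = +0.541809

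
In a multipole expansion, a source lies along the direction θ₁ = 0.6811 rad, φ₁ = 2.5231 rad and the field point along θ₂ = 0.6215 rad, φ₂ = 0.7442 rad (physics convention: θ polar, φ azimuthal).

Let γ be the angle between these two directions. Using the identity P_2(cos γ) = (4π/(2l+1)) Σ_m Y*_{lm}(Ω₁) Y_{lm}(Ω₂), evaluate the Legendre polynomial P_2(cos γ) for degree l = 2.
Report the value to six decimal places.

-0.036523

Term-by-term m-sum for l=2 (normalisation 4π/5 = 2.513274):
  [-2]  conj(Y_{2,-2})(Ω₁) = +0.050176-0.144688i ; Y_{2,-2}(Ω₂) = +0.010778-0.130511i ; Δ = -0.018343-0.008108i
  [-1]  conj(Y_{2,-1})(Ω₁) = -0.307896+0.219110i ; Y_{2,-1}(Ω₂) = +0.269025-0.247724i ; Δ = -0.028553+0.135219i
  [+0]  conj(Y_{2,0})(Ω₁) = +0.255666-0.000000i ; Y_{2,0}(Ω₂) = +0.310010+0.000000i ; Δ = +0.079259+0.000000i
  [+1]  conj(Y_{2,1})(Ω₁) = +0.307896+0.219110i ; Y_{2,1}(Ω₂) = -0.269025-0.247724i ; Δ = -0.028553-0.135219i
  [+2]  conj(Y_{2,2})(Ω₁) = +0.050176+0.144688i ; Y_{2,2}(Ω₂) = +0.010778+0.130511i ; Δ = -0.018343+0.008108i
Σ over m = -0.014532-0.000000i; ×(4π/5) → -0.036523-0.000000i. Real part: -0.036523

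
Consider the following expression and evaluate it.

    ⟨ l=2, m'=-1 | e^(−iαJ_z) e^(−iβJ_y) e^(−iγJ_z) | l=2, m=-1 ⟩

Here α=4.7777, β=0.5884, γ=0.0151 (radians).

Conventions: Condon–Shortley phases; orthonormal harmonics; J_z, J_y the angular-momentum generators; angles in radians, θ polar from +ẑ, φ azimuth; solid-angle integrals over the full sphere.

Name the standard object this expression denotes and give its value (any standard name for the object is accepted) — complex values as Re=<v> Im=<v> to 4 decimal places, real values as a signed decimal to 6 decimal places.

Wigner D-matrix element, Re=0.0488 Im=-0.6059

This is a Wigner D-matrix element — the rotation-matrix element ⟨l m'| R(α,β,γ) |l m⟩ in the angular-momentum basis.
First d^2_{-1,-1}(β=0.5884), then the phase factors e^{-i(-1)α} and e^{-i(-1)γ}:
c=cos(0.588400/2)=0.957034, s=sin(0.588400/2)=0.289974; N=√[1·6·1·6]=6.000000
The bounds max(0,m−m')=0 and min(l+m,l−m')=1 give 2 terms
  k=0: (−1)^0·6.0000/(6)·0.9570^4·0.2900^0 = +0.838900
  k=1: (−1)^1·6.0000/(2)·0.9570^2·0.2900^2 = -0.231044
d^2_{-1,-1}(0.5884) = +0.838900 -0.231044 = +0.607856
D = (+0.065265-0.997868i)·(+0.607856)·(+0.999886+0.015099i) = +0.048826-0.605892i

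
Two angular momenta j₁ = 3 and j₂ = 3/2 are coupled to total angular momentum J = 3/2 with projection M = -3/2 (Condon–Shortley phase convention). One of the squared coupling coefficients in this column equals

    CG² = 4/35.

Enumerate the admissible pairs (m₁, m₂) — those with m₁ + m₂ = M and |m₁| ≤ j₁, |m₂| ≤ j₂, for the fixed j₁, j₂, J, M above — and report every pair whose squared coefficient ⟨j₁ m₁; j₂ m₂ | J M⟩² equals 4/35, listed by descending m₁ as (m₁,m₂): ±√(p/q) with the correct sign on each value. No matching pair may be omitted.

(-1,-1/2): −√(4/35)

Admissible pairs with m₁+m₂ = M = -3/2: (-3,3/2), (-2,1/2), (-1,-1/2), (0,-3/2)
  (m₁,m₂)=(0,-3/2): CG² = 1/35, CG = +√(1/35)
  (m₁,m₂)=(-1,-1/2): CG² = 4/35, CG = −√(4/35)   ← matches the target
  (m₁,m₂)=(-2,1/2): CG² = 2/7, CG = +√(2/7)
  (m₁,m₂)=(-3,3/2): CG² = 4/7, CG = −√(4/7)
Pairs with CG² = 4/35: (-1,-1/2): −√(4/35)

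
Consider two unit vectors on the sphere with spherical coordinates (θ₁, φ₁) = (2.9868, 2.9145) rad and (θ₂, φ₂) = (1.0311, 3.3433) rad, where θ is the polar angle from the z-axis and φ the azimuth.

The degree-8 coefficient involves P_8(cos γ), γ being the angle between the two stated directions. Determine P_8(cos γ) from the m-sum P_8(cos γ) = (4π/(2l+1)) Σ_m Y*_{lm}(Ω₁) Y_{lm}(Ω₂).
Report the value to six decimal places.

-0.276149

Addition theorem: P_8(cos γ) = (4π/17) Σ_m Y*_{lm}(Ω₁) Y_{lm}(Ω₂), m = −8…8:
  [-8]  conj(Y_{8,-8})(Ω₁) = -0.00000 - 0.00000j ; Y_{8,-8}(Ω₂) = -0.00648 - 0.15105j ; Δ = -0.00000 + 0.00000j
  [-7]  conj(Y_{8,-7})(Ω₁) = -0.00000 - 0.00000j ; Y_{8,-7}(Ω₂) = -0.05730 + 0.35770j ; Δ = 0.00000 + 0.00000j
  [-6]  conj(Y_{8,-6})(Ω₁) = 0.00001 - 0.00007j ; Y_{8,-6}(Ω₂) = 0.15673 - 0.41568j ; Δ = -0.00003 - 0.00002j
  [-5]  conj(Y_{8,-5})(Ω₁) = 0.00034 - 0.00074j ; Y_{8,-5}(Ω₂) = -0.09946 + 0.15785j ; Δ = 0.00008 + 0.00013j
  [-4]  conj(Y_{8,-4})(Ω₁) = 0.00442 - 0.00566j ; Y_{8,-4}(Ω₂) = -0.16898 + 0.17638j ; Δ = 0.00025 + 0.00174j
  [-3]  conj(Y_{8,-3})(Ω₁) = 0.03633 - 0.02945j ; Y_{8,-3}(Ω₂) = 0.26713 - 0.18477j ; Δ = 0.00426 - 0.01458j
  [-2]  conj(Y_{8,-2})(Ω₁) = 0.19275 - 0.09410j ; Y_{8,-2}(Ω₂) = 0.08204 - 0.03502j ; Δ = 0.01252 - 0.01447j
  [-1]  conj(Y_{8,-1})(Ω₁) = 0.59606 - 0.13774j ; Y_{8,-1}(Ω₂) = -0.33403 + 0.06830j ; Δ = -0.18969 + 0.08672j
  [+0]  conj(Y_{8,0})(Ω₁) = 0.71260 + 0.00000j ; Y_{8,0}(Ω₂) = -0.03982 + 0.00000j ; Δ = -0.02837 + 0.00000j
  [+1]  conj(Y_{8,1})(Ω₁) = -0.59606 - 0.13774j ; Y_{8,1}(Ω₂) = 0.33403 + 0.06830j ; Δ = -0.18969 - 0.08672j
  [+2]  conj(Y_{8,2})(Ω₁) = 0.19275 + 0.09410j ; Y_{8,2}(Ω₂) = 0.08204 + 0.03502j ; Δ = 0.01252 + 0.01447j
  [+3]  conj(Y_{8,3})(Ω₁) = -0.03633 - 0.02945j ; Y_{8,3}(Ω₂) = -0.26713 - 0.18477j ; Δ = 0.00426 + 0.01458j
  [+4]  conj(Y_{8,4})(Ω₁) = 0.00442 + 0.00566j ; Y_{8,4}(Ω₂) = -0.16898 - 0.17638j ; Δ = 0.00025 - 0.00174j
  [+5]  conj(Y_{8,5})(Ω₁) = -0.00034 - 0.00074j ; Y_{8,5}(Ω₂) = 0.09946 + 0.15785j ; Δ = 0.00008 - 0.00013j
  [+6]  conj(Y_{8,6})(Ω₁) = 0.00001 + 0.00007j ; Y_{8,6}(Ω₂) = 0.15673 + 0.41568j ; Δ = -0.00003 + 0.00002j
  [+7]  conj(Y_{8,7})(Ω₁) = 0.00000 - 0.00000j ; Y_{8,7}(Ω₂) = 0.05730 + 0.35770j ; Δ = 0.00000 - 0.00000j
  [+8]  conj(Y_{8,8})(Ω₁) = -0.00000 + 0.00000j ; Y_{8,8}(Ω₂) = -0.00648 + 0.15105j ; Δ = -0.00000 - 0.00000j
Accumulated sum -0.37358 - 0.00000j; after 4π/(2l+1) scaling, -0.27615 - 0.00000j ⇒ P_8 = -0.276149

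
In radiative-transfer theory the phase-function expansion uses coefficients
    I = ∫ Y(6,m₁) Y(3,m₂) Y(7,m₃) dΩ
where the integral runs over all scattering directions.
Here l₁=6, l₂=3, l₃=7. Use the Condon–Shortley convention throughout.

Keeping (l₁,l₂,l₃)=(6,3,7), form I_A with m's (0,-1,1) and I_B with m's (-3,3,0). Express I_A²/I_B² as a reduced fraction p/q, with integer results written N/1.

169/450

Same 6,3,7: normalisation and zero-m 3j drop out of the ratio.
A: Δ: 2! 10! 4! / 17! → 1/2042040; sum: t=0:+1/138240 t=1:−1/86400 t=2:+1/829440 = -13/4147200; 3j²(6 3 7; 0 -1 1) = Δ·Π!·Σ² = 13/3740  (sign -1)
B: Δ: 2! 10! 4! / 17! → 1/2042040; sum: t=2:+1/1451520 = 1/1451520; 3j²(6 3 7; -3 3 0) = Δ·Π!·Σ² = 45/4862  (sign -1)
I_A²/I_B² = (13/3740)/(45/4862) = 169/450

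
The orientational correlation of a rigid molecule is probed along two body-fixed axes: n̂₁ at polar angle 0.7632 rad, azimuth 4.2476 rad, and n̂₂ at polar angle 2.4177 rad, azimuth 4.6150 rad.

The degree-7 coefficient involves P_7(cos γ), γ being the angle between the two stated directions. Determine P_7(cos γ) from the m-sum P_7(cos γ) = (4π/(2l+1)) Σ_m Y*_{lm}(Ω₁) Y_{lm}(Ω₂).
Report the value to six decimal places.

0.221265

Term-by-term m-sum for l=7 (normalisation 4π/15 = 0.837758):
  m=-7: (-0.004211, -0.037469) × (0.017614, -0.021705) = (-0.000887, -0.000569)  (running Σ = (-0.000887, -0.000569))
  m=-6: (0.138398, 0.050968) × (0.098684, 0.065268) = (0.010331, 0.014063)  (running Σ = (0.009444, 0.013494))
  m=-5: (-0.244529, 0.229245) × (-0.137793, 0.260247) = (-0.025966, -0.095226)  (running Σ = (-0.016522, -0.081732))
  m=-4: (-0.130437, -0.439732) × (-0.420595, -0.172669) = (-0.021067, 0.207472)  (running Σ = (-0.037590, 0.125739))
  m=-3: (0.270842, 0.048287) × (0.101946, -0.338946) = (0.043978, -0.086878)  (running Σ = (0.006388, 0.038861))
  m=-2: (0.111397, -0.149238) × (-0.085116, -0.016792) = (-0.011988, 0.010832)  (running Σ = (-0.005599, 0.049693))
  m=-1: (0.166161, 0.331376) × (0.038311, -0.392140) = (0.136311, -0.052463)  (running Σ = (0.130712, -0.002770))
  m=0: (0.079300, -0.000000) × (0.033931, 0.000000) = (0.002691, 0.000000)  (running Σ = (0.133403, -0.002770))
  m=1: (-0.166161, 0.331376) × (-0.038311, -0.392140) = (0.136311, 0.052463)  (running Σ = (0.269714, 0.049693))
  m=2: (0.111397, 0.149238) × (-0.085116, 0.016792) = (-0.011988, -0.010832)  (running Σ = (0.257727, 0.038861))
  m=3: (-0.270842, 0.048287) × (-0.101946, -0.338946) = (0.043978, 0.086878)  (running Σ = (0.301705, 0.125739))
  m=4: (-0.130437, 0.439732) × (-0.420595, 0.172669) = (-0.021067, -0.207472)  (running Σ = (0.280637, -0.081732))
  m=5: (0.244529, 0.229245) × (0.137793, 0.260247) = (-0.025966, 0.095226)  (running Σ = (0.254672, 0.013494))
  m=6: (0.138398, -0.050968) × (0.098684, -0.065268) = (0.010331, -0.014063)  (running Σ = (0.265003, -0.000569))
  m=7: (0.004211, -0.037469) × (-0.017614, -0.021705) = (-0.000887, 0.000569)  (running Σ = (0.264115, -0.000000))
Accumulated sum (0.264115, -0.000000); after 4π/(2l+1) scaling, (0.221265, -0.000000) ⇒ P_7 = 0.221265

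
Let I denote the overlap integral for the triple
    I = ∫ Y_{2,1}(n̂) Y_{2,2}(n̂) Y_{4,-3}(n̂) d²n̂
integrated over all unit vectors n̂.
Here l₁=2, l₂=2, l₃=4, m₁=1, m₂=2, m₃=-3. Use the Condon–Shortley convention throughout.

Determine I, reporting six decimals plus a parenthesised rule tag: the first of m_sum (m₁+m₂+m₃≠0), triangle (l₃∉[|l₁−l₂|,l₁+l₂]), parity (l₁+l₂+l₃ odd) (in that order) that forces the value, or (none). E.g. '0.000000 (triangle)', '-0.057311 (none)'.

Checks pass: Σm=0; 8 even; l₃=4∈[0,4].
(2·2+1)(2·2+1)(2·4+1) = 225
Δ: 0! 4! 4! / 9! → 1/630
sum: t=0:+1/16 = 1/16
3j²(2 2 4; 0 0 0) = Δ·Π!·Σ² = 2/35  (sign +1)
sum: t=0:+1/144 = 1/144
3j²(2 2 4; 1 2 -3) = Δ·Π!·Σ² = 1/18  (sign -1)
combine: 4πI² = 225·2/35·1/18 = 5/7
take √, sign -1: I = -0.23841361
No selection rule forces the value: the integral is nonzero (none).

-0.238414 (none)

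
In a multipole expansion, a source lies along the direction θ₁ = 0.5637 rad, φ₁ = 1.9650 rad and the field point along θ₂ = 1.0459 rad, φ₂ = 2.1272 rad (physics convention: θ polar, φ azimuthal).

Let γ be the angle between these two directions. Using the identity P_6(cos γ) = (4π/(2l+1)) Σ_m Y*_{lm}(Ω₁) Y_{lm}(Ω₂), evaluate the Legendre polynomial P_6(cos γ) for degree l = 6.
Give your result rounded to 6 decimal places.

-0.332500

Term-by-term m-sum for l=6 (normalisation 4π/13 = 0.966644):
  m=-6: Y*=(0.008020, -0.007877)  Y=(0.198968, -0.039677)  product (0.001283, -0.001885)
  m=-5: Y*=(-0.056736, -0.024003)  Y=(-0.143209, 0.380960)  product (0.017269, -0.018177)
  m=-4: Y*=(-0.001201, 0.199474)  Y=(-0.214757, -0.279691)  product (0.056049, -0.042503)
  m=-3: Y*=(0.377799, -0.154495)  Y=(-0.050026, 0.004939)  product (-0.018137, 0.009595)
  m=-2: Y*=(-0.326840, -0.328813)  Y=(0.155200, -0.314841)  product (-0.154249, 0.051871)
  m=-1: Y*=(-0.029438, 0.070767)  Y=(0.042709, 0.068669)  product (-0.006117, 0.001001)
  m=+0: Y*=(-0.415026, -0.000000)  Y=(0.328104, 0.000000)  product (-0.136172, -0.000000)
  m=+1: Y*=(0.029438, 0.070767)  Y=(-0.042709, 0.068669)  product (-0.006117, -0.001001)
  m=+2: Y*=(-0.326840, 0.328813)  Y=(0.155200, 0.314841)  product (-0.154249, -0.051871)
  m=+3: Y*=(-0.377799, -0.154495)  Y=(0.050026, 0.004939)  product (-0.018137, -0.009595)
  m=+4: Y*=(-0.001201, -0.199474)  Y=(-0.214757, 0.279691)  product (0.056049, 0.042503)
  m=+5: Y*=(0.056736, -0.024003)  Y=(0.143209, 0.380960)  product (0.017269, 0.018177)
  m=+6: Y*=(0.008020, 0.007877)  Y=(0.198968, 0.039677)  product (0.001283, 0.001885)
Accumulated sum (-0.343974, -0.000000); after 4π/(2l+1) scaling, (-0.332500, -0.000000) ⇒ P_6 = -0.332500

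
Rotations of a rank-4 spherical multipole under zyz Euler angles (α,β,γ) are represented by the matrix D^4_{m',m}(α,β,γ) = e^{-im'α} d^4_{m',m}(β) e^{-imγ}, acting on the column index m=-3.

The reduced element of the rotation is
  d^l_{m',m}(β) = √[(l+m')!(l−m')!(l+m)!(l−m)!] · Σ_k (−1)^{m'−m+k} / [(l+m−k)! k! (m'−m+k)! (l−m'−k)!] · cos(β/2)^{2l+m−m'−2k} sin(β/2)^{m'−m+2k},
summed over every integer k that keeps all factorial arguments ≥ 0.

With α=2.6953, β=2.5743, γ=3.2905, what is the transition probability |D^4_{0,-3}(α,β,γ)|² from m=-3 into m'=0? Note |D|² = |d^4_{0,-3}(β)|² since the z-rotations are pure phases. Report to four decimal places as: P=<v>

Split into d^4_{0,-3}(β=2.5743) × two z-phases.
Half-angle: c=0.279858, s=0.960041. N=√(24·24·1·5040)=1703.830978
k∈{0,1} keeps every argument non-negative
  k=0: (−1)^3·1703.8310/(144)·0.2799^5·0.9600^3 = -0.017973
  k=1: (−1)^4·1703.8310/(144)·0.2799^3·0.9600^5 = +0.211508
d^4_{0,-3}(2.5743) = -0.017973 +0.211508 = +0.193535
|D^4_{0,-3}|² = |d^4_{0,-3}(β)|² = (+0.193535)² = 0.037456 (the z-rotation phases have unit modulus)

P=0.0375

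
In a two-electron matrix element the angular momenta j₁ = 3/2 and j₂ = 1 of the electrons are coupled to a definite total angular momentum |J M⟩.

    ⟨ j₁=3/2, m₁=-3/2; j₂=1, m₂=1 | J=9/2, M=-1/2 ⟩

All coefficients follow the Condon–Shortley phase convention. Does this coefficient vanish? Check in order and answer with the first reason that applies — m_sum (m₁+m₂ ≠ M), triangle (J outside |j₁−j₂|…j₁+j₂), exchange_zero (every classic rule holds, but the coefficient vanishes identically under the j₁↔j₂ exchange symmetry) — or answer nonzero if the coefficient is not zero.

m-sum: m₁+m₂ = -3/2+1 = -1/2, M = -1/2  ✓
triangle: need |j₁−j₂| ≤ J ≤ j₁+j₂, i.e. J ∈ [1/2, 5/2]; J = 9/2 is outside ✗ ⇒ coefficient is 0

triangle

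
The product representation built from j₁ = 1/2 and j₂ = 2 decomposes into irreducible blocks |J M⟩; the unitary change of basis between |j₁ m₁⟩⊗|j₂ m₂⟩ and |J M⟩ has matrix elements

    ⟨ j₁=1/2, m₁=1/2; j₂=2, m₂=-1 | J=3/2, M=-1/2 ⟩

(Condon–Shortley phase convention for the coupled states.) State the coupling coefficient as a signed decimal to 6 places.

triangle: 1!×0!×3!/5! = 6/120
(j±m)!: 1!×0!×1!×3!×1!×2! = 12
prefactor² = (2J+1)×Δ×N² = 12/5
  k=0: +1/(0!×1!×0!×1!×0!×2!) = 1/2
Σ = 1/2  ⇒  CG² = 12/5×(1/2)² = 3/5
CG = +√(3/5) = +0.774597

+0.774597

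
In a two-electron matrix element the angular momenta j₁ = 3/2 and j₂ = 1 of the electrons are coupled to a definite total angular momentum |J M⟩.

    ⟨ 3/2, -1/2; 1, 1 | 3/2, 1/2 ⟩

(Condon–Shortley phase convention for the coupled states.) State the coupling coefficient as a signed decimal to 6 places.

-0.730297

triangle: 1!×2!×1!/5! = 2/120
(j±m)!: 1!×2!×2!×0!×2!×1! = 8
prefactor² = (2J+1)×Δ×N² = 8/15
  k=1: −1/(1!×0!×1!×1!×1!×0!) = -1
Σ = -1  ⇒  CG² = 8/15×(-1)² = 8/15
CG = −√(8/15) = -0.730297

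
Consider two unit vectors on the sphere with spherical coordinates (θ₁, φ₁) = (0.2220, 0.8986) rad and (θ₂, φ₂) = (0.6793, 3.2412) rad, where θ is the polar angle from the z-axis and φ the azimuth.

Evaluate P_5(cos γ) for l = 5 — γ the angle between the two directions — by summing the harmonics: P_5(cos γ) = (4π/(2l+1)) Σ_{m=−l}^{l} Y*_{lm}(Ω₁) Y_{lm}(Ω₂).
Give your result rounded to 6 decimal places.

-0.296952

Summing Y*_{l m}(θ₁,φ₁)·Y_{l m}(θ₂,φ₂) over m ∈ [−5, 5]; prefactor 4π/(2·5+1) = 1.142397:
  m=-5: Y*=-0.000052-0.000234i  Y=-0.039907+0.021700i  product +0.000007+0.000008i
  m=-4: Y*=-0.003026-0.001472i  Y=+0.163957-0.069017i  product -0.000598-0.000033i
  m=-3: Y*=-0.025201+0.012043i  Y=-0.364631+0.112323i  product +0.007836-0.007222i
  m=-2: Y*=-0.033365+0.144842i  Y=+0.416225-0.084033i  product -0.001716+0.063090i
  m=-1: Y*=+0.293864+0.369252i  Y=-0.044047+0.004402i  product -0.014569-0.014971i
  m=+0: Y*=+0.619822-0.000000i  Y=-0.390208+0.000000i  product -0.241859+0.000000i
  m=+1: Y*=-0.293864+0.369252i  Y=+0.044047+0.004402i  product -0.014569+0.014971i
  m=+2: Y*=-0.033365-0.144842i  Y=+0.416225+0.084033i  product -0.001716-0.063090i
  m=+3: Y*=+0.025201+0.012043i  Y=+0.364631+0.112323i  product +0.007836+0.007222i
  m=+4: Y*=-0.003026+0.001472i  Y=+0.163957+0.069017i  product -0.000598+0.000033i
  m=+5: Y*=+0.000052-0.000234i  Y=+0.039907+0.021700i  product +0.000007-0.000008i
Σ over m = -0.259938+0.000000i; ×(4π/11) → -0.296952+0.000000i. Real part: -0.296952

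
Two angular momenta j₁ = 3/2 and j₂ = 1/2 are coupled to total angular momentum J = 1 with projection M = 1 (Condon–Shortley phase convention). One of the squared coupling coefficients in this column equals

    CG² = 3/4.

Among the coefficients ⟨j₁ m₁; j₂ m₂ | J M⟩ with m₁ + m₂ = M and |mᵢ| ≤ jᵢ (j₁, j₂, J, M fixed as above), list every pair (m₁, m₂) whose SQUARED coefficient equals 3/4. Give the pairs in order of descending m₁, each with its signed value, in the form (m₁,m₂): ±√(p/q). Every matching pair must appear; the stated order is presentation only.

Admissible pairs with m₁+m₂ = M = 1: (1/2,1/2), (3/2,-1/2)
  (m₁,m₂)=(3/2,-1/2): CG² = 3/4, CG = +√(3/4)   ← matches the target
  (m₁,m₂)=(1/2,1/2): CG² = 1/4, CG = −√(1/4)
Pairs with CG² = 3/4: (3/2,-1/2): +√(3/4)

(3/2,-1/2): +√(3/4)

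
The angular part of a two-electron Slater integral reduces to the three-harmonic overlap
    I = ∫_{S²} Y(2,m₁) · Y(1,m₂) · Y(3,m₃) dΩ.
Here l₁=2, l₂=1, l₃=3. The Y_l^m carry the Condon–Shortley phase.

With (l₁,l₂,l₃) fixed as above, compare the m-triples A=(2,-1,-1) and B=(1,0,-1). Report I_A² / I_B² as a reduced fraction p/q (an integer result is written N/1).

l's match ⇒ only the (l;m) 3-j factors differ between A and B.
A: triangle coeff Δ(2,1,3) = 1/105; Σ_t [0,0]: t=0:+1/48 = 1/48; (3j)²=1/105 [(2 1 3; 2 -1 -1)], sign=+1
B: triangle coeff Δ(2,1,3) = 1/105; Σ_t [0,0]: t=0:+1/6 = 1/6; (3j)²=8/105 [(2 1 3; 1 0 -1)], sign=+1
I_A²/I_B² = (1/105)/(8/105) = 1/8

1/8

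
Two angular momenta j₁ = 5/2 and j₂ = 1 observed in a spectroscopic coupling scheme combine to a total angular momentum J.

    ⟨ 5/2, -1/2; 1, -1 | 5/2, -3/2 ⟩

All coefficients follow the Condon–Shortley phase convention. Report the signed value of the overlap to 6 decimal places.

√[6·1!4!1!/7! · 2!3!0!2!1!4!] = √(576/35)
  +(−1)^0/∏(0,1,3,0,1,1)! = 1/6  (running 1/6)
⟨..|..⟩ = √(576/35)·(1/6) = +0.676123

+√(16/35) ≈ +0.676123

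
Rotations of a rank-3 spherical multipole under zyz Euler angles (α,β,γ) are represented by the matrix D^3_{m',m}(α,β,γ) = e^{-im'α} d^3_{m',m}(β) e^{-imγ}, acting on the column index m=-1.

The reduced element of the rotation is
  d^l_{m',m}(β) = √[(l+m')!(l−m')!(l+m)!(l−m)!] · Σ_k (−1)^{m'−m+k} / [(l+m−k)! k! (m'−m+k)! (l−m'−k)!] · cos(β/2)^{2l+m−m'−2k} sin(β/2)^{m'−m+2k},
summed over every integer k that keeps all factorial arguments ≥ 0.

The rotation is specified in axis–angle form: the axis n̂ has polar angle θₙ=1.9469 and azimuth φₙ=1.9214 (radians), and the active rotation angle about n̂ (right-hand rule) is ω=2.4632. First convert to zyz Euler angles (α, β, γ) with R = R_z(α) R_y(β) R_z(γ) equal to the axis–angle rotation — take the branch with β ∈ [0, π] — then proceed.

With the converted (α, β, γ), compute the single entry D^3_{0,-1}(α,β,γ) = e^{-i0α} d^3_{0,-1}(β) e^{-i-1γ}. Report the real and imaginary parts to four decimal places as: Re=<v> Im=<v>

Axis–angle → zyz. n̂ = (sinθₙcosφₙ, sinθₙsinφₙ, cosθₙ) = (-0.319458, +0.873521, -0.367299), ω = 2.4632.
R = I cosω + sinω [n̂]ₓ + (1−cosω) n̂n̂ᵀ gives
  R = [-0.597072, -0.265822, +0.756864; -0.726814, +0.578544, -0.370173; -0.339478, -0.771120, -0.538636]
β = atan2(√(R₁₃²+R₂₃²), R₃₃) = 2.139614; α = atan2(R₂₃, R₁₃) mod 2π = 5.828305; γ = atan2(R₃₂, −R₃₁) mod 2π = 5.127098
Split into d^3_{0,-1}(β=2.1396) × two z-phases.
With c≡cos(β/2)=0.480294 and s≡sin(β/2)=0.877108, N=[6·6·2·24]^{1/2}=41.569219
k∈{0,1,2} keeps every argument non-negative
  k=0: (−1)^1·41.5692/(12)·0.4803^5·0.8771^1 = -0.077656
  k=1: (−1)^2·41.5692/(4)·0.4803^3·0.8771^3 = +0.776947
  k=2: (−1)^3·41.5692/(12)·0.4803^1·0.8771^5 = -0.863699
d^3_{0,-1}(2.1396) = -0.077656 +0.776947 -0.863699 = -0.164408
Attach z-rotation phases: D = e^{-i(0)(5.8283)}·(-0.164408)·e^{-i(-1)(5.1271)} = -0.066244+0.150472i

Re=-0.0662 Im=0.1505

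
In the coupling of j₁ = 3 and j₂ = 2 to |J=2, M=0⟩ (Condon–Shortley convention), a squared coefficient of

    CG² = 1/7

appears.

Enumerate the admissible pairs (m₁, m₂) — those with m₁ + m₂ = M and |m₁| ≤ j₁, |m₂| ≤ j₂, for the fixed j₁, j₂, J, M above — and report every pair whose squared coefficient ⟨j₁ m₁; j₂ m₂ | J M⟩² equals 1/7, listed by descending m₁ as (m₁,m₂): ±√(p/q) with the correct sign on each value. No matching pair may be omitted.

Admissible pairs with m₁+m₂ = M = 0: (-2,2), (-1,1), (0,0), (1,-1), (2,-2)
  (m₁,m₂)=(2,-2): CG² = 5/14, CG = +√(5/14)
  (m₁,m₂)=(1,-1): CG² = 1/7, CG = −√(1/7)   ← matches the target
  (m₁,m₂)=(0,0): CG² = 0/1, CG = 0
  (m₁,m₂)=(-1,1): CG² = 1/7, CG = +√(1/7)   ← matches the target
  (m₁,m₂)=(-2,2): CG² = 5/14, CG = −√(5/14)
Pairs with CG² = 1/7: (1,-1): −√(1/7); (-1,1): +√(1/7)

(1,-1): −√(1/7); (-1,1): +√(1/7)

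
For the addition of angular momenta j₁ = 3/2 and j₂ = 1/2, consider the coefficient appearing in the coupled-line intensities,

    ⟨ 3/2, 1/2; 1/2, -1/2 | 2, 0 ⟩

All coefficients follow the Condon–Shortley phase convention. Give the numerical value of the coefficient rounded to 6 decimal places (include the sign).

√[5·0!3!1!/5! · 2!1!0!1!2!2!] = √(2)
  +(−1)^0/∏(0,0,1,0,2,1)! = 1/2  (running 1/2)
⟨..|..⟩ = √(2)·(1/2) = +0.707107

+0.707107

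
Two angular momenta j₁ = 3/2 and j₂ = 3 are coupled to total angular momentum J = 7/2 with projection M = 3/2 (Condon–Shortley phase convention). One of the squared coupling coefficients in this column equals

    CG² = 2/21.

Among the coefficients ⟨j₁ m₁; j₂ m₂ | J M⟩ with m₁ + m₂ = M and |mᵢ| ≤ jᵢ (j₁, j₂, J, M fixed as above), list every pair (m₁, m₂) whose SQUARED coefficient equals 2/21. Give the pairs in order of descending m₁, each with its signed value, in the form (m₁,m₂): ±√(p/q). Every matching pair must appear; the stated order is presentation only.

Admissible pairs with m₁+m₂ = M = 3/2: (-3/2,3), (-1/2,2), (1/2,1), (3/2,0)
  (m₁,m₂)=(3/2,0): CG² = 10/21, CG = +√(10/21)
  (m₁,m₂)=(1/2,1): CG² = 0/1, CG = 0
  (m₁,m₂)=(-1/2,2): CG² = 3/7, CG = −√(3/7)
  (m₁,m₂)=(-3/2,3): CG² = 2/21, CG = −√(2/21)   ← matches the target
Pairs with CG² = 2/21: (-3/2,3): −√(2/21)

(-3/2,3): −√(2/21)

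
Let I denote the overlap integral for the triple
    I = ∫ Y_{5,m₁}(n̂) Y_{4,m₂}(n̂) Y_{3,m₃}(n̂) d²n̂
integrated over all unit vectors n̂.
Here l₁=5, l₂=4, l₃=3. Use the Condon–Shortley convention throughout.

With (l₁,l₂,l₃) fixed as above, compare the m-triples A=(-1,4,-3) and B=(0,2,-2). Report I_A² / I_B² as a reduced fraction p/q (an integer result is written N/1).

7/80

Same 5,4,3: normalisation and zero-m 3j drop out of the ratio.
A: Δ: 6! 4! 2! / 13! → 1/180180; sum: t=6:+1/34560 = 1/34560; 3j²(5 4 3; -1 4 -3) = Δ·Π!·Σ² = 1/429  (sign +1)
B: Δ: 6! 4! 2! / 13! → 1/180180; sum: t=4:+1/576 t=5:−1/2880 = 1/720; 3j²(5 4 3; 0 2 -2) = Δ·Π!·Σ² = 80/3003  (sign -1)
I_A²/I_B² = (1/429)/(80/3003) = 7/80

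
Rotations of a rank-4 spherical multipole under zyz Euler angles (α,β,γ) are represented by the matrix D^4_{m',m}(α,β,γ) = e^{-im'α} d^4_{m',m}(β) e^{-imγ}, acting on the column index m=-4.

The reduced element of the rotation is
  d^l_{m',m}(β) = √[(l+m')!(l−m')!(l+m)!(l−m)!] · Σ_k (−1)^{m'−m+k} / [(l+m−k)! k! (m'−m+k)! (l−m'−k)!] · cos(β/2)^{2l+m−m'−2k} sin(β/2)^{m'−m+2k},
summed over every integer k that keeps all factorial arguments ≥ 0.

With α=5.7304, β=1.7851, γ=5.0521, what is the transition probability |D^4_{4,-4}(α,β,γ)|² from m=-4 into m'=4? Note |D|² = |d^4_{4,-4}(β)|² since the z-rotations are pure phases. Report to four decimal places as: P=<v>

First d^4_{4,-4}(β=1.7851), then the phase factors e^{-i(4)α} and e^{-i(-4)γ}:
c=cos(1.785100/2)=0.627428, s=sin(1.785100/2)=0.778674; N=√[40320·1·1·40320]=40320.000000
The bounds max(0,m−m')=0 and min(l+m,l−m')=0 give 1 term
  k=0: (−1)^8·40320.0000/(40320)·0.6274^0·0.7787^8 = +0.135159
d^4_{4,-4}(1.7851) = +0.135159
|D^4_{4,-4}|² = |d^4_{4,-4}(β)|² = (+0.135159)² = 0.018268 (the z-rotation phases have unit modulus)

P=0.0183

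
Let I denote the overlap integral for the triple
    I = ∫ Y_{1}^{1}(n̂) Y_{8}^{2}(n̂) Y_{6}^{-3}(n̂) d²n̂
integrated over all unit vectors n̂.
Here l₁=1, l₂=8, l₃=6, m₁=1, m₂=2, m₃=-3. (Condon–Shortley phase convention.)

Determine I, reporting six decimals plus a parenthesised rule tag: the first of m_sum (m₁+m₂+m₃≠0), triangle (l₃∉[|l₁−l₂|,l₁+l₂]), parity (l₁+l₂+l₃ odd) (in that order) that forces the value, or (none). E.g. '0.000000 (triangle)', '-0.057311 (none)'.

0.000000 (triangle)

l₃=6 ∉ [7,9] — triangle fails ⇒ I = 0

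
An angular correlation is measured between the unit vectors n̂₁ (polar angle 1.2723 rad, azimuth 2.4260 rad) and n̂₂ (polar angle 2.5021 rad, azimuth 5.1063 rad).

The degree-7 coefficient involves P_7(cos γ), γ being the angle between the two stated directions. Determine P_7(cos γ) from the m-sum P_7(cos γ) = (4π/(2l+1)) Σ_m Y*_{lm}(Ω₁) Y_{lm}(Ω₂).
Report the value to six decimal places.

Expand P_7 via completeness: Σ_{m} conj(Y_{7,m}) at Ω₁ times Y_{7,m} at Ω₂ —
  term(m=-7) = (0.004893, 0.000429)   from Y*(Ω₁)=(-0.106542, -0.348416), Y(Ω₂)=(-0.005053, 0.012499)
  term(m=-6) = (0.026484, -0.010389)   from Y*(Ω₁)=(-0.170590, 0.383199), Y(Ω₂)=(-0.048306, -0.047609)
  term(m=-5) = (0.004998, -0.005521)   from Y*(Ω₁)=(0.032971, -0.015376), Y(Ω₂)=(0.188654, -0.079486)
  term(m=-4) = (-0.036712, 0.130429)   from Y*(Ω₁)=(0.324729, 0.093104), Y(Ω₂)=(0.001944, 0.401097)
  term(m=-3) = (0.013683, 0.072349)   from Y*(Ω₁)=(-0.086200, -0.132730), Y(Ω₂)=(-0.430471, -0.176476)
  term(m=-2) = (-0.025708, -0.033943)   from Y*(Ω₁)=(0.038349, -0.272895), Y(Ω₂)=(0.108991, -0.109521)
  term(m=-1) = (0.059459, 0.029555)   from Y*(Ω₁)=(-0.149767, 0.130193), Y(Ω₂)=(-0.128419, -0.308971)
  term(m=+0) = (-0.069157, -0.000000)   from Y*(Ω₁)=(-0.254291, -0.000000), Y(Ω₂)=(0.271961, 0.000000)
  term(m=+1) = (0.059459, -0.029555)   from Y*(Ω₁)=(0.149767, 0.130193), Y(Ω₂)=(0.128419, -0.308971)
  term(m=+2) = (-0.025708, 0.033943)   from Y*(Ω₁)=(0.038349, 0.272895), Y(Ω₂)=(0.108991, 0.109521)
  term(m=+3) = (0.013683, -0.072349)   from Y*(Ω₁)=(0.086200, -0.132730), Y(Ω₂)=(0.430471, -0.176476)
  term(m=+4) = (-0.036712, -0.130429)   from Y*(Ω₁)=(0.324729, -0.093104), Y(Ω₂)=(0.001944, -0.401097)
  term(m=+5) = (0.004998, 0.005521)   from Y*(Ω₁)=(-0.032971, -0.015376), Y(Ω₂)=(-0.188654, -0.079486)
  term(m=+6) = (0.026484, 0.010389)   from Y*(Ω₁)=(-0.170590, -0.383199), Y(Ω₂)=(-0.048306, 0.047609)
  term(m=+7) = (0.004893, -0.000429)   from Y*(Ω₁)=(0.106542, -0.348416), Y(Ω₂)=(0.005053, 0.012499)
Accumulated sum (0.025036, 0.000000); after 4π/(2l+1) scaling, (0.020974, 0.000000) ⇒ P_7 = 0.020974

0.020974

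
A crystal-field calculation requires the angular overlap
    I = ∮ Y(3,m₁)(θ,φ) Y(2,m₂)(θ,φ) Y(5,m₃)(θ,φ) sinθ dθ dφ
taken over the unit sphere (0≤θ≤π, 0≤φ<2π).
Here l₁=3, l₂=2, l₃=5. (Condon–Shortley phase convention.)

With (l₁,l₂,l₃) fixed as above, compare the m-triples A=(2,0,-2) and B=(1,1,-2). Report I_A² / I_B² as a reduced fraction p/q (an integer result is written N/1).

Shared (l₁,l₂,l₃)=(3,2,5): N and (l;000)² cancel in I_A²/I_B².
A: Δ = 0!·6!·4!/11! = 1/2310; Racah Σ t=0..0: t=0:+1/480 = 1/480; ⇒ 3j(3 2 5; 2 0 -2)² = 3/110, sgn -1
B: Δ = 0!·6!·4!/11! = 1/2310; Racah Σ t=0..0: t=0:+1/288 = 1/288; ⇒ 3j(3 2 5; 1 1 -2)² = 1/22, sgn -1
I_A²/I_B² = (3/110)/(1/22) = 3/5

3/5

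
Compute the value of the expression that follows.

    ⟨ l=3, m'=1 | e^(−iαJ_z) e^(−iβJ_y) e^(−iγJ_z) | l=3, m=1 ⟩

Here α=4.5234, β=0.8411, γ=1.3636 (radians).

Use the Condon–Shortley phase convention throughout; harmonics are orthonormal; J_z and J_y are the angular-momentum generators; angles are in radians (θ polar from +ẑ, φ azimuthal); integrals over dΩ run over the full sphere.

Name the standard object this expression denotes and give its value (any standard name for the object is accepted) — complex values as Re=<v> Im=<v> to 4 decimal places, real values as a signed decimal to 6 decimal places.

Wigner D-matrix element, Re=-0.1922 Im=-0.0804

This is a Wigner D-matrix element — the rotation-matrix element ⟨l m'| R(α,β,γ) |l m⟩ in the angular-momentum basis.
First d^3_{1,1}(β=0.8411), then the phase factors e^{-i(1)α} and e^{-i(1)γ}:
c=cos(0.841100/2)=0.912865, s=sin(0.841100/2)=0.408263; N=√[24·2·24·2]=48.000000
k: max(0,(1)−(1))=0 … min(3+(1),3−(1))=2
  k=0: (−1)^0·48.0000/(48)·0.9129^6·0.4083^0 = +0.578679
  k=1: (−1)^1·48.0000/(6)·0.9129^4·0.4083^2 = -0.925965
  k=2: (−1)^2·48.0000/(8)·0.9129^2·0.4083^4 = +0.138906
d^3_{1,1}(0.8411) = +0.578679 -0.925965 +0.138906 = -0.208379
Phases: e^{-i·(1)·4.5234}=-0.187866+0.982195i, e^{-i·(1)·1.3636}=+0.205717-0.978612i ⇒ D=-0.192238-0.080414i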